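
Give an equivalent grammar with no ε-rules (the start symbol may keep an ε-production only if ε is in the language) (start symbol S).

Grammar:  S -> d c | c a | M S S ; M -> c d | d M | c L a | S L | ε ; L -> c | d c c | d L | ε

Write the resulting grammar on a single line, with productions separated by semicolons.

S -> d c | c a | M S S | S S; M -> c d | d M | d | c L a | c a | S L | S; L -> c | d c c | d L | d

The nullable symbols are {L, M}.
ε ∉ L(G), so no ε-production is kept.
Expand every rule over subsets of its nullable positions: S → M S S gives M S S | S S. M → d M gives d M | d. M → c L a gives c L a | c a. M → S L gives S L | S.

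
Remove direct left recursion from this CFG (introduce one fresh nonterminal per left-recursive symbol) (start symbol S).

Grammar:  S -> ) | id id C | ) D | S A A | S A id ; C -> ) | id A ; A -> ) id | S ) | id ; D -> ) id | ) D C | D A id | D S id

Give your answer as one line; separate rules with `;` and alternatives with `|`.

S, D are directly left-recursive.
For S: α = {A A, A id}, β = {), id id C, ) D}. Rewrite as S → β S' and S' → α S' | ε.
For D: α = {A id, S id}, β = {) id, ) D C}. Rewrite as D → β D' and D' → α D' | ε.

S -> ) S' | id id C S' | ) D S'; C -> ) | id A; A -> ) id | S ) | id; D -> ) id D' | ) D C D'; S' -> A A S' | A id S' | eps; D' -> A id D' | S id D' | eps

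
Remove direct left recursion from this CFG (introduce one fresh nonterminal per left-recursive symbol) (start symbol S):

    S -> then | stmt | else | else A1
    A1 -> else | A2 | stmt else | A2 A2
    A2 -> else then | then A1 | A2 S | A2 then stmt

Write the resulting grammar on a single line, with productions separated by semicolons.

Directly left-recursive nonterminal: A2.
For A2: α = {S, then stmt}, β = {else then, then A1}. Rewrite as A2 → β A2' and A2' → α A2' | ε.

S -> then | stmt | else | else A1; A1 -> else | A2 | stmt else | A2 A2; A2 -> else then A2' | then A1 A2'; A2' -> S A2' | then stmt A2' | eps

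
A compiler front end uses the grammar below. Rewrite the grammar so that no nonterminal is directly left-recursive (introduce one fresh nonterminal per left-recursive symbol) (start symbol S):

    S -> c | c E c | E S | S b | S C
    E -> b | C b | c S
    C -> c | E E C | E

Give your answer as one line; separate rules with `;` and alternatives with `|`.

S -> c S' | c E c S' | E S S'; E -> b | C b | c S; C -> c | E E C | E; S' -> b S' | C S' | ε

S is directly left-recursive.
For S: α = {b, C}, β = {c, c E c, E S}. Rewrite as S → β S' and S' → α S' | ε.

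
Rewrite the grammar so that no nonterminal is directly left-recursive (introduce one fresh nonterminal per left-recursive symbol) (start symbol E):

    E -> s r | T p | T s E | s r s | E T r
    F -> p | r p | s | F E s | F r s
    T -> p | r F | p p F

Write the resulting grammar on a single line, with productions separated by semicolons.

Directly left-recursive nonterminals: E, F.
For E: α = {T r}, β = {s r, T p, T s E, s r s}. Rewrite as E → β E' and E' → α E' | ε.
For F: α = {E s, r s}, β = {p, r p, s}. Rewrite as F → β F' and F' → α F' | ε.

E -> s r E' | T p E' | T s E E' | s r s E'; F -> p F' | r p F' | s F'; T -> p | r F | p p F; E' -> T r E' | ε; F' -> E s F' | r s F' | ε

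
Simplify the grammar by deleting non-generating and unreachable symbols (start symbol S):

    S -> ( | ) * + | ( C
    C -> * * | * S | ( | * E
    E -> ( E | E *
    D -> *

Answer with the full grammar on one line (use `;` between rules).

Generating nonterminals: {C, D, S}.
Reachable from S after that: {C, S}.
Removed useless symbols: {D, E} and every production mentioning them.

S -> ( | ) * + | ( C; C -> * * | * S | (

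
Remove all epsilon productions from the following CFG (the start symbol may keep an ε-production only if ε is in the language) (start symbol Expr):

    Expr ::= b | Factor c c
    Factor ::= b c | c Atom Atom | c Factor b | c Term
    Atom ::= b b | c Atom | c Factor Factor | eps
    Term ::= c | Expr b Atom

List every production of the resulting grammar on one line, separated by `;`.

Expr ::= b | Factor c c; Factor ::= b c | c Atom Atom | c Atom | c | c Factor b | c Term; Atom ::= b b | c Atom | c | c Factor Factor; Term ::= c | Expr b Atom | Expr b

Nullable set = {Atom}.
ε ∉ L(G), so no ε-production is kept.
Add the nullable-subset variants: Factor → c Atom Atom gives c Atom Atom | c Atom | c. Atom → c Atom gives c Atom | c. Term → Expr b Atom gives Expr b Atom | Expr b.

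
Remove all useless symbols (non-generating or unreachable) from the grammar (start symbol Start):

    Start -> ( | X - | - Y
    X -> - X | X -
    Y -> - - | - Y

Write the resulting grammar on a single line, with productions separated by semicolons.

Generating nonterminals: {Start, Y}.
Reachable from Start after that: {Start, Y}.
Removed useless symbols: {X} and every production mentioning them.

Start -> ( | - Y; Y -> - - | - Y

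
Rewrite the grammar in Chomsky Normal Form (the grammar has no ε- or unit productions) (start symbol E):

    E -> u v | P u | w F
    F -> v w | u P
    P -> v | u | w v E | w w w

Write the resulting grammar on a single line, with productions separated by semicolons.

E -> X1 X2 | P X1 | X3 F; F -> X2 X3 | X1 P; P -> v | u | X3 Y1 | X3 Y2; X1 -> u; X2 -> v; X3 -> w; Y1 -> X2 E; Y2 -> X3 X3

Introduce a nonterminal for each terminal appearing in a rule of length ≥ 2: X1 → u, X2 → v, X3 → w.
Binarize each right-hand side of length ≥ 3 by chaining fresh nonterminals (Y1, Y2, …): affected rules were P → X3 X2 E; P → X3 X3 X3.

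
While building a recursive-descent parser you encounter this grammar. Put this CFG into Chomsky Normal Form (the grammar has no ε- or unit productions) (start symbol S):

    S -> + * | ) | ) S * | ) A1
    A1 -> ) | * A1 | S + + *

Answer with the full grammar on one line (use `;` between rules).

Introduce a nonterminal for each terminal appearing in a rule of length ≥ 2: X1 → +, X2 → *, X3 → ).
Binarize each right-hand side of length ≥ 3 by chaining fresh nonterminals (Y1, Y2, …): affected rules were S → X3 S X2; A1 → S X1 X1 X2.

S -> X1 X2 | ) | X3 Y1 | X3 A1; A1 -> ) | X2 A1 | S Y2; X1 -> +; X2 -> *; X3 -> ); Y1 -> S X2; Y2 -> X1 Y3; Y3 -> X1 X2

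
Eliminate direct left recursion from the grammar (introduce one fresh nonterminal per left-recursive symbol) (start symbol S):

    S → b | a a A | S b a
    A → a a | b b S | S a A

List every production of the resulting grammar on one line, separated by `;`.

S → b S' | a a A S'; A → a a | b b S | S a A; S' → b a S' | ε

Left recursion appears on S.
For S: α = {b a}, β = {b, a a A}. Rewrite as S → β S' and S' → α S' | ε.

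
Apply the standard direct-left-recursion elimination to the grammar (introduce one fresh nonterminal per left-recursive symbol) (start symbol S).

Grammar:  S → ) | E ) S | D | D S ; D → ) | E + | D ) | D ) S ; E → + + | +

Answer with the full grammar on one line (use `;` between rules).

D is directly left-recursive.
For D: α = {), ) S}, β = {), E +}. Rewrite as D → β D' and D' → α D' | ε.

S → ) | E ) S | D | D S; D → ) D' | E + D'; E → + + | +; D' → ) D' | ) S D' | ε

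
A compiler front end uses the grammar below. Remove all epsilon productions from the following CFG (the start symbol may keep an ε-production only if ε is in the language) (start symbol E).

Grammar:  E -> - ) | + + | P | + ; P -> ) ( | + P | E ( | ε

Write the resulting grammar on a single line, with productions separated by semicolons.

E -> - ) | + + | P | + | ε; P -> ) ( | + P | + | E ( | (

Nullable set = {E, P}.
ε ∈ L(G) since E is nullable, so keep E → ε.
For each production, add variants omitting each subset of nullable occurrences: P → + P gives + P | +. P → E ( gives E ( | (.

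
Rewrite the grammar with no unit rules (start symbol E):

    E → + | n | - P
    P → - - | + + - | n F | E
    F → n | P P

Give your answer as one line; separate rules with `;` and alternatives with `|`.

Unit pairs: P ⇒* {E}.
Replace each nonterminal's rules with the union of the non-unit rules of every nonterminal it unit-derives.

E → + | n | - P; P → + | n | - P | - - | + + - | n F; F → n | P P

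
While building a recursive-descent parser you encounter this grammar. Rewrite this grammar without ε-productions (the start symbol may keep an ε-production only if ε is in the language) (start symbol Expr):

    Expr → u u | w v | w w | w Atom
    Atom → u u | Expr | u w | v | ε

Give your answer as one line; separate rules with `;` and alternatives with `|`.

Expr → u u | w v | w w | w Atom | w; Atom → u u | Expr | u w | v

The nullable symbols are {Atom}.
ε ∉ L(G), so no ε-production is kept.
Expand every rule over subsets of its nullable positions: Expr → w Atom gives w Atom | w.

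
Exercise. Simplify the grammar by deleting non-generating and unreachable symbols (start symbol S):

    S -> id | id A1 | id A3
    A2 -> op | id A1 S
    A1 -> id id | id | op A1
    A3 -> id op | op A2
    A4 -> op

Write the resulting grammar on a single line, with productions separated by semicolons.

S -> id | id A1 | id A3; A2 -> op | id A1 S; A1 -> id id | id | op A1; A3 -> id op | op A2

Generating nonterminals: {A1, A2, A3, A4, S}.
Reachable from S after that: {A1, A2, A3, S}.
Removed useless symbols: {A4} and every production mentioning them.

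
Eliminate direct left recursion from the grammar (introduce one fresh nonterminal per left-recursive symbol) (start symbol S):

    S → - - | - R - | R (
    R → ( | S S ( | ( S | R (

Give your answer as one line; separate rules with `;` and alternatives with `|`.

R is directly left-recursive.
For R: α = {(}, β = {(, S S (, ( S}. Rewrite as R → β R' and R' → α R' | ε.

S → - - | - R - | R (; R → ( R' | S S ( R' | ( S R'; R' → ( R' | ε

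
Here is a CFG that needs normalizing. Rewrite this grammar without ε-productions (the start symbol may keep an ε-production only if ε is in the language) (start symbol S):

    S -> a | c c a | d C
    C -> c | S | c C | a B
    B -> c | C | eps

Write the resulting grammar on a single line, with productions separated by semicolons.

Nullable nonterminals: {B}.
ε ∉ L(G), so no ε-production is kept.
Expand every rule over subsets of its nullable positions: C → a B gives a B | a.

S -> a | c c a | d C; C -> c | S | c C | a B | a; B -> c | C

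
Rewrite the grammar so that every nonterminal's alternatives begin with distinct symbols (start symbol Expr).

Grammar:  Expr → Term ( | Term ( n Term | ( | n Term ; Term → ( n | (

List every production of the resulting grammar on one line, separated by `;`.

Expr → ( | n Term | Term ( Expr1; Term → ( Term1; Expr1 → ε | n Term; Term1 → n | ε

Expr has alternatives sharing prefix 'Term (': factor to Expr → Term ( Expr1 with Expr1 → ε | n Term.
Term has alternatives sharing prefix '(': factor to Term → ( Term1 with Term1 → n | ε.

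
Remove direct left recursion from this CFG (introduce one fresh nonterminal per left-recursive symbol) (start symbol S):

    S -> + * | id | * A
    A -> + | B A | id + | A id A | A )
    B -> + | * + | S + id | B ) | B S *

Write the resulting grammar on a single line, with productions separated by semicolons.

S -> + * | id | * A; A -> + A' | B A A' | id + A'; B -> + B' | * + B' | S + id B'; A' -> id A A' | ) A' | ε; B' -> ) B' | S * B' | ε

Left recursion appears on A, B.
For A: α = {id A, )}, β = {+, B A, id +}. Rewrite as A → β A' and A' → α A' | ε.
For B: α = {), S *}, β = {+, * +, S + id}. Rewrite as B → β B' and B' → α B' | ε.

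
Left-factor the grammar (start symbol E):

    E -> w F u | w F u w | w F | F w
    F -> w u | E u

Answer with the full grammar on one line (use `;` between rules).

E -> F w | w F E'; F -> w u | E u; E' -> ε | u E''; E'' -> ε | w

E has alternatives sharing prefix 'w F': factor to E → w F E' with E' → u | u w | ε.
E' has alternatives sharing prefix 'u': factor to E' → u E'' with E'' → ε | w.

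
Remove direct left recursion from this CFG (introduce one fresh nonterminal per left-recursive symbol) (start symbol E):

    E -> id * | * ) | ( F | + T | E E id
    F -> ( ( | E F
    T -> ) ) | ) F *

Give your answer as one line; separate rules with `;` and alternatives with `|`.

E is directly left-recursive.
For E: α = {E id}, β = {id *, * ), ( F, + T}. Rewrite as E → β E' and E' → α E' | ε.

E -> id * E' | * ) E' | ( F E' | + T E'; F -> ( ( | E F; T -> ) ) | ) F *; E' -> E id E' | ε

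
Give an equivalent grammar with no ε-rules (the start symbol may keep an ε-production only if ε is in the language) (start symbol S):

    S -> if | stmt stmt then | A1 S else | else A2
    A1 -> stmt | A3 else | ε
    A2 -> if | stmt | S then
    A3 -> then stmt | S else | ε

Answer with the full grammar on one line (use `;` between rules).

S -> if | stmt stmt then | A1 S else | S else | else A2; A1 -> stmt | A3 else | else; A2 -> if | stmt | S then; A3 -> then stmt | S else

Nullable nonterminals: {A1, A3}.
ε ∉ L(G), so no ε-production is kept.
Expand every rule over subsets of its nullable positions: S → A1 S else gives A1 S else | S else. A1 → A3 else gives A3 else | else.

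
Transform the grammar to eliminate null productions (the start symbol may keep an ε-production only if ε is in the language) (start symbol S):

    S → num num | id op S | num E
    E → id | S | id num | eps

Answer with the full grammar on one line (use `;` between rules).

S → num num | id op S | num E | num; E → id | S | id num

Nullable set = {E}.
ε ∉ L(G), so no ε-production is kept.
For each production, add variants omitting each subset of nullable occurrences: S → num E gives num E | num.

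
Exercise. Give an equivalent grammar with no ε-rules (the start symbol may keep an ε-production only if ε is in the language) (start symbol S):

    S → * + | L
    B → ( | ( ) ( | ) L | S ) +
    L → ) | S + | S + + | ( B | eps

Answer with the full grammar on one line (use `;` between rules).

S → * + | L | ε; B → ( | ( ) ( | ) L | ) | S ) + | ) +; L → ) | S + | + | S + + | + + | ( B

Nullable nonterminals: {L, S}.
ε ∈ L(G) since S is nullable, so keep S → ε.
Expand every rule over subsets of its nullable positions: B → ) L gives ) L | ). B → S ) + gives S ) + | ) +. L → S + gives S + | +. L → S + + gives S + + | + +.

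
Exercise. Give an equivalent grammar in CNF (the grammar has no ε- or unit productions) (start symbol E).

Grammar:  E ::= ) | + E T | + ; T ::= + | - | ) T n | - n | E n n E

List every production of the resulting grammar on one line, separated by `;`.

E ::= ) | X1 Y1 | +; T ::= + | - | X2 Y2 | X4 X3 | E Y3; X1 ::= +; X2 ::= ); X3 ::= n; X4 ::= -; Y1 ::= E T; Y2 ::= T X3; Y3 ::= X3 Y4; Y4 ::= X3 E

Introduce a nonterminal for each terminal appearing in a rule of length ≥ 2: X1 → +, X2 → ), X3 → n, X4 → -.
Binarize each right-hand side of length ≥ 3 by chaining fresh nonterminals (Y1, Y2, …): affected rules were E → X1 E T; T → X2 T X3; T → E X3 X3 E.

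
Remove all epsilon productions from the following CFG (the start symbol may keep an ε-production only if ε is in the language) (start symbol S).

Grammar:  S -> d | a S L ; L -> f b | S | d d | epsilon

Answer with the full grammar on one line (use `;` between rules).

Nullable set = {L}.
ε ∉ L(G), so no ε-production is kept.
For each production, add variants omitting each subset of nullable occurrences: S → a S L gives a S L | a S.

S -> d | a S L | a S; L -> f b | S | d d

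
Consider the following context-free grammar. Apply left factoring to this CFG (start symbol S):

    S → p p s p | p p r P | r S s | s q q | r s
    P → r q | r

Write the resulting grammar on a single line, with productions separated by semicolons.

S → s q q | p p S' | r S''; P → r P'; S' → s p | r P; S'' → S s | s; P' → q | epsilon

S has alternatives sharing prefix 'p p': factor to S → p p S' with S' → s p | r P.
S has alternatives sharing prefix 'r': factor to S → r S'' with S'' → S s | s.
P has alternatives sharing prefix 'r': factor to P → r P' with P' → q | ε.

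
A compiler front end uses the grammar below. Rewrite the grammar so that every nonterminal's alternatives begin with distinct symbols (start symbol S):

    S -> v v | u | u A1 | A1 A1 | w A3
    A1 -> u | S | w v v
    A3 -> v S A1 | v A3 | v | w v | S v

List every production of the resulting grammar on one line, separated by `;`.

S -> v v | A1 A1 | w A3 | u S'; A1 -> u | S | w v v; A3 -> w v | S v | v A3'; S' -> ε | A1; A3' -> S A1 | A3 | ε

S has alternatives sharing prefix 'u': factor to S → u S' with S' → ε | A1.
A3 has alternatives sharing prefix 'v': factor to A3 → v A3' with A3' → S A1 | A3 | ε.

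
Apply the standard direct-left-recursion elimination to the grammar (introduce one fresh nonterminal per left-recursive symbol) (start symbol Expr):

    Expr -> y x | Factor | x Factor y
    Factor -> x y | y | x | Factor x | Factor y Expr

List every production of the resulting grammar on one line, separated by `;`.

Expr -> y x | Factor | x Factor y; Factor -> x y Factor1 | y Factor1 | x Factor1; Factor1 -> x Factor1 | y Expr Factor1 | ε

Factor is directly left-recursive.
For Factor: α = {x, y Expr}, β = {x y, y, x}. Rewrite as Factor → β Factor1 and Factor1 → α Factor1 | ε.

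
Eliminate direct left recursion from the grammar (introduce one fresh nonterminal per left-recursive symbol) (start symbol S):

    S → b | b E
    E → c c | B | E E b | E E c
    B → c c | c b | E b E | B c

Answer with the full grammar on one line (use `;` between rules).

S → b | b E; E → c c E' | B E'; B → c c B' | c b B' | E b E B'; E' → E b E' | E c E' | epsilon; B' → c B' | epsilon

Left recursion appears on E, B.
For E: α = {E b, E c}, β = {c c, B}. Rewrite as E → β E' and E' → α E' | ε.
For B: α = {c}, β = {c c, c b, E b E}. Rewrite as B → β B' and B' → α B' | ε.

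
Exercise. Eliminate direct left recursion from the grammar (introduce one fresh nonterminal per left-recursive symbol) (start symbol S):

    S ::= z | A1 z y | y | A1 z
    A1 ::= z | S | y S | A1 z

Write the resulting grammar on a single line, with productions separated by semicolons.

S ::= z | A1 z y | y | A1 z; A1 ::= z A1' | S A1' | y S A1'; A1' ::= z A1' | ε

Directly left-recursive nonterminal: A1.
For A1: α = {z}, β = {z, S, y S}. Rewrite as A1 → β A1' and A1' → α A1' | ε.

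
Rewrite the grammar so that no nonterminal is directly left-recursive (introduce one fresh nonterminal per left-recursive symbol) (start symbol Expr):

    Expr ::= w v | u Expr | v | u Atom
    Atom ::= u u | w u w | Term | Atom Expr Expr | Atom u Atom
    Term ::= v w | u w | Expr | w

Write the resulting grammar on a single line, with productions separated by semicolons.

Expr ::= w v | u Expr | v | u Atom; Atom ::= u u Atom1 | w u w Atom1 | Term Atom1; Term ::= v w | u w | Expr | w; Atom1 ::= Expr Expr Atom1 | u Atom Atom1 | eps

Atom is directly left-recursive.
For Atom: α = {Expr Expr, u Atom}, β = {u u, w u w, Term}. Rewrite as Atom → β Atom1 and Atom1 → α Atom1 | ε.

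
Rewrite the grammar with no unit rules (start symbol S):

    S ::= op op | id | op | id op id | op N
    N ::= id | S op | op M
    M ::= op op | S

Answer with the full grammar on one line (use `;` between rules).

S ::= op op | id | op | id op id | op N; N ::= id | S op | op M; M ::= op op | id | op | id op id | op N

Unit pairs: M ⇒* {S}.
Replace each nonterminal's rules with the union of the non-unit rules of every nonterminal it unit-derives.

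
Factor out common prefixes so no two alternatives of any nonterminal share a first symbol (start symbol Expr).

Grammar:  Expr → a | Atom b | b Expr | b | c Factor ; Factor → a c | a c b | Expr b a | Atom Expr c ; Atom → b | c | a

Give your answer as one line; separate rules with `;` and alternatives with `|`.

Expr has alternatives sharing prefix 'b': factor to Expr → b Expr1 with Expr1 → Expr | ε.
Factor has alternatives sharing prefix 'a c': factor to Factor → a c Factor1 with Factor1 → ε | b.

Expr → a | Atom b | c Factor | b Expr1; Factor → Expr b a | Atom Expr c | a c Factor1; Atom → b | c | a; Expr1 → Expr | ε; Factor1 → ε | b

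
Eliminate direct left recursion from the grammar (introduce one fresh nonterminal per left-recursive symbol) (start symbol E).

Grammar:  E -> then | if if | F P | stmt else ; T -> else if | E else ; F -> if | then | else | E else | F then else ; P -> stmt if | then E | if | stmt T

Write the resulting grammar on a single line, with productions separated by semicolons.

F is directly left-recursive.
For F: α = {then else}, β = {if, then, else, E else}. Rewrite as F → β F' and F' → α F' | ε.

E -> then | if if | F P | stmt else; T -> else if | E else; F -> if F' | then F' | else F' | E else F'; P -> stmt if | then E | if | stmt T; F' -> then else F' | epsilon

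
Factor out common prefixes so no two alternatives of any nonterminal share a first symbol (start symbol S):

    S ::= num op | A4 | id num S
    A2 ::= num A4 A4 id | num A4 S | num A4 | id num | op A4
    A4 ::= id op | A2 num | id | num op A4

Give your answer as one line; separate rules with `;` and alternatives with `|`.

A2 has alternatives sharing prefix 'num A4': factor to A2 → num A4 A2' with A2' → A4 id | S | ε.
A4 has alternatives sharing prefix 'id': factor to A4 → id A4' with A4' → op | ε.

S ::= num op | A4 | id num S; A2 ::= id num | op A4 | num A4 A2'; A4 ::= A2 num | num op A4 | id A4'; A2' ::= A4 id | S | epsilon; A4' ::= op | epsilon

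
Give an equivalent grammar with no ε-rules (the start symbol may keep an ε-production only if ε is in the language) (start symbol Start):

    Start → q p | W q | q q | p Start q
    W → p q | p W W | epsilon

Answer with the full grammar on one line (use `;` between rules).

Nullable nonterminals: {W}.
ε ∉ L(G), so no ε-production is kept.
Expand every rule over subsets of its nullable positions: Start → W q gives W q | q. W → p W W gives p W W | p W | p.

Start → q p | W q | q | q q | p Start q; W → p q | p W W | p W | p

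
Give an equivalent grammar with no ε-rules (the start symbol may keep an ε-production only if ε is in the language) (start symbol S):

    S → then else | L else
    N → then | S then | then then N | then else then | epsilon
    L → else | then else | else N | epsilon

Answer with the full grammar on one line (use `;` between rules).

S → then else | L else | else; N → then | S then | then then N | then then | then else then; L → else | then else | else N

Nullable set = {L, N}.
ε ∉ L(G), so no ε-production is kept.
Add the nullable-subset variants: S → L else gives L else | else. N → then then N gives then then N | then then.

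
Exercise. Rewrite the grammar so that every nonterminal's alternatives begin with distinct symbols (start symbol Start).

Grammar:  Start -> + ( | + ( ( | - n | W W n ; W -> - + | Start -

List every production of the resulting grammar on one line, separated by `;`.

Start has alternatives sharing prefix '+ (': factor to Start → + ( Start1 with Start1 → ε | (.

Start -> - n | W W n | + ( Start1; W -> - + | Start -; Start1 -> ε | (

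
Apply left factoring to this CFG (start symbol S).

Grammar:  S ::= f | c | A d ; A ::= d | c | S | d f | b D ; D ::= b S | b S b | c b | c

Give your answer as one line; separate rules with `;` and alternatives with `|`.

A has alternatives sharing prefix 'd': factor to A → d A' with A' → ε | f.
D has alternatives sharing prefix 'b S': factor to D → b S D' with D' → ε | b.
D has alternatives sharing prefix 'c': factor to D → c D'' with D'' → b | ε.

S ::= f | c | A d; A ::= c | S | b D | d A'; D ::= b S D' | c D''; A' ::= ε | f; D' ::= ε | b; D'' ::= b | ε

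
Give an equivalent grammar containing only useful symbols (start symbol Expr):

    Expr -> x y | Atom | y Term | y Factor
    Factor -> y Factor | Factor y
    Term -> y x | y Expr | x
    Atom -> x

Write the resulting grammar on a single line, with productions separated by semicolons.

Generating nonterminals: {Atom, Expr, Term}.
Reachable from Expr after that: {Atom, Expr, Term}.
Removed useless symbols: {Factor} and every production mentioning them.

Expr -> x y | Atom | y Term; Term -> y x | y Expr | x; Atom -> x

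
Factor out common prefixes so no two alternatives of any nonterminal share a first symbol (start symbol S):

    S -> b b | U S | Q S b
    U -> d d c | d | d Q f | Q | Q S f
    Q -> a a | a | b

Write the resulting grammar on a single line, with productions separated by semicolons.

S -> b b | U S | Q S b; U -> d U' | Q U''; Q -> b | a Q'; U' -> d c | eps | Q f; U'' -> eps | S f; Q' -> a | eps

U has alternatives sharing prefix 'd': factor to U → d U' with U' → d c | ε | Q f.
U has alternatives sharing prefix 'Q': factor to U → Q U'' with U'' → ε | S f.
Q has alternatives sharing prefix 'a': factor to Q → a Q' with Q' → a | ε.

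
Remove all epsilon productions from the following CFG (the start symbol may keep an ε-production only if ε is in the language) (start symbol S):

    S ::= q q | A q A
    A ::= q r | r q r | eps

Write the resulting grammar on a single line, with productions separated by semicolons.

S ::= q q | A q A | A q | q A | q; A ::= q r | r q r

Nullable set = {A}.
ε ∉ L(G), so no ε-production is kept.
Expand every rule over subsets of its nullable positions: S → A q A gives A q A | A q | q A | q.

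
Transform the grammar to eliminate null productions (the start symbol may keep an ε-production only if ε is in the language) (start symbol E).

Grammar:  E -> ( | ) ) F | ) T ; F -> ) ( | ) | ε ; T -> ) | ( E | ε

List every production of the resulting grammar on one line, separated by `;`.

E -> ( | ) ) F | ) ) | ) T | ); F -> ) ( | ); T -> ) | ( E

Nullable nonterminals: {F, T}.
ε ∉ L(G), so no ε-production is kept.
For each production, add variants omitting each subset of nullable occurrences: E → ) ) F gives ) ) F | ) ). E → ) T gives ) T | ).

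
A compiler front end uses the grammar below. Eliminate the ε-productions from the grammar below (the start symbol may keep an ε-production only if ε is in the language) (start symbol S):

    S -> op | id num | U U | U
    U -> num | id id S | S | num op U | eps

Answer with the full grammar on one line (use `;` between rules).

Nullable nonterminals: {S, U}.
ε ∈ L(G) since S is nullable, so keep S → ε.
For each production, add variants omitting each subset of nullable occurrences: S → U U gives U U | U. U → id id S gives id id S | id id. U → num op U gives num op U | num op.

S -> op | id num | U U | U | ε; U -> num | id id S | id id | S | num op U | num op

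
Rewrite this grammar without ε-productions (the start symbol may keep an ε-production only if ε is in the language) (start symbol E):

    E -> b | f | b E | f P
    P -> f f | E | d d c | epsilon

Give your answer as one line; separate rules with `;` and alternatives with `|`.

The nullable symbols are {P}.
ε ∉ L(G), so no ε-production is kept.

E -> b | f | b E | f P; P -> f f | E | d d c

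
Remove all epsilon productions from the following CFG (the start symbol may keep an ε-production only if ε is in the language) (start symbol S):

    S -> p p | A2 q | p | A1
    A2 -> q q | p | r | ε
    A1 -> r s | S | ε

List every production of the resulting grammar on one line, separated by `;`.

Nullable set = {A1, A2, S}.
ε ∈ L(G) since S is nullable, so keep S → ε.
For each production, add variants omitting each subset of nullable occurrences: S → A2 q gives A2 q | q.

S -> p p | A2 q | q | p | A1 | ε; A2 -> q q | p | r; A1 -> r s | S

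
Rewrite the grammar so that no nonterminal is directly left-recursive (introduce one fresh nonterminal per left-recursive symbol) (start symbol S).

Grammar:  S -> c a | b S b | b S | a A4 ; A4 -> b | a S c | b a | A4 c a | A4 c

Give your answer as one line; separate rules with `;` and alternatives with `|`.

S -> c a | b S b | b S | a A4; A4 -> b A4' | a S c A4' | b a A4'; A4' -> c a A4' | c A4' | ε

Left recursion appears on A4.
For A4: α = {c a, c}, β = {b, a S c, b a}. Rewrite as A4 → β A4' and A4' → α A4' | ε.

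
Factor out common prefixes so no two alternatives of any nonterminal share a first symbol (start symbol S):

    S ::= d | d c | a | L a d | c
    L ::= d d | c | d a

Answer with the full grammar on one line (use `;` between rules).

S ::= a | L a d | c | d S'; L ::= c | d L'; S' ::= ε | c; L' ::= d | a

S has alternatives sharing prefix 'd': factor to S → d S' with S' → ε | c.
L has alternatives sharing prefix 'd': factor to L → d L' with L' → d | a.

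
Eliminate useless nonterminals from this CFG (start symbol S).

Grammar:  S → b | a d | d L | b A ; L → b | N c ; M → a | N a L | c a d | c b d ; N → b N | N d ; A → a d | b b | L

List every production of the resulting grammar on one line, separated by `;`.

S → b | a d | d L | b A; L → b; A → a d | b b | L

Generating nonterminals: {A, L, M, S}.
Reachable from S after that: {A, L, S}.
Removed useless symbols: {M, N} and every production mentioning them.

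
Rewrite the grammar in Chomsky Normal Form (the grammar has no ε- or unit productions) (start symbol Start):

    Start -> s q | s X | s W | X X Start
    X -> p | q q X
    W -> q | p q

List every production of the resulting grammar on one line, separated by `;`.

Introduce a nonterminal for each terminal appearing in a rule of length ≥ 2: X1 → s, X2 → q, X3 → p.
Binarize each right-hand side of length ≥ 3 by chaining fresh nonterminals (Y1, Y2, …): affected rules were Start → X X Start; X → X2 X2 X.

Start -> X1 X2 | X1 X | X1 W | X Y1; X -> p | X2 Y2; W -> q | X3 X2; X1 -> s; X2 -> q; X3 -> p; Y1 -> X Start; Y2 -> X2 X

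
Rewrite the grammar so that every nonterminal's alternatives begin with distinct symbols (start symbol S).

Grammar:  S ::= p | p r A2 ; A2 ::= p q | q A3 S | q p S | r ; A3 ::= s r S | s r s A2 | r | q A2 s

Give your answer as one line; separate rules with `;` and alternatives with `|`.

S has alternatives sharing prefix 'p': factor to S → p S' with S' → ε | r A2.
A2 has alternatives sharing prefix 'q': factor to A2 → q A2' with A2' → A3 S | p S.
A3 has alternatives sharing prefix 's r': factor to A3 → s r A3' with A3' → S | s A2.

S ::= p S'; A2 ::= p q | r | q A2'; A3 ::= r | q A2 s | s r A3'; S' ::= epsilon | r A2; A2' ::= A3 S | p S; A3' ::= S | s A2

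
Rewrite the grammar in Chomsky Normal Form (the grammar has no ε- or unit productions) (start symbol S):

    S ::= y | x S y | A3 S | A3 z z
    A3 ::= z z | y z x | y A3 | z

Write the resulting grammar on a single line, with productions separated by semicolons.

S ::= y | X1 Y1 | A3 S | A3 Y2; A3 ::= X3 X3 | X2 Y3 | X2 A3 | z; X1 ::= x; X2 ::= y; X3 ::= z; Y1 ::= S X2; Y2 ::= X3 X3; Y3 ::= X3 X1

Introduce a nonterminal for each terminal appearing in a rule of length ≥ 2: X1 → x, X2 → y, X3 → z.
Binarize each right-hand side of length ≥ 3 by chaining fresh nonterminals (Y1, Y2, …): affected rules were S → X1 S X2; S → A3 X3 X3; A3 → X2 X3 X1.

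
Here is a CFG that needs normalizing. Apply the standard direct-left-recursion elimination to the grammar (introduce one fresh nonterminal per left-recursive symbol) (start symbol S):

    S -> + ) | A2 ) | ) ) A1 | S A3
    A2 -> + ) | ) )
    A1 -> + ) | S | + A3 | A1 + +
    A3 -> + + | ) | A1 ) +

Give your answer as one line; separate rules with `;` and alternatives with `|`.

S -> + ) S' | A2 ) S' | ) ) A1 S'; A2 -> + ) | ) ); A1 -> + ) A1' | S A1' | + A3 A1'; A3 -> + + | ) | A1 ) +; S' -> A3 S' | ε; A1' -> + + A1' | ε

Left recursion appears on S, A1.
For S: α = {A3}, β = {+ ), A2 ), ) ) A1}. Rewrite as S → β S' and S' → α S' | ε.
For A1: α = {+ +}, β = {+ ), S, + A3}. Rewrite as A1 → β A1' and A1' → α A1' | ε.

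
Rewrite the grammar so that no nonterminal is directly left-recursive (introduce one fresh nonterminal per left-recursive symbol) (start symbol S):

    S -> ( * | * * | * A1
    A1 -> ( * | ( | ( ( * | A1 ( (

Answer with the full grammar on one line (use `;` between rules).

Directly left-recursive nonterminal: A1.
For A1: α = {( (}, β = {( *, (, ( ( *}. Rewrite as A1 → β A1' and A1' → α A1' | ε.

S -> ( * | * * | * A1; A1 -> ( * A1' | ( A1' | ( ( * A1'; A1' -> ( ( A1' | ε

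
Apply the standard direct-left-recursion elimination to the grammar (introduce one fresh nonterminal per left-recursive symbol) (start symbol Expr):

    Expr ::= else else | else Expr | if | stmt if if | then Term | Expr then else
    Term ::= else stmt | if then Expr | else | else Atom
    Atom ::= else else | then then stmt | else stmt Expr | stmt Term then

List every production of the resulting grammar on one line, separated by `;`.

Left recursion appears on Expr.
For Expr: α = {then else}, β = {else else, else Expr, if, stmt if if, then Term}. Rewrite as Expr → β Expr1 and Expr1 → α Expr1 | ε.

Expr ::= else else Expr1 | else Expr Expr1 | if Expr1 | stmt if if Expr1 | then Term Expr1; Term ::= else stmt | if then Expr | else | else Atom; Atom ::= else else | then then stmt | else stmt Expr | stmt Term then; Expr1 ::= then else Expr1 | ε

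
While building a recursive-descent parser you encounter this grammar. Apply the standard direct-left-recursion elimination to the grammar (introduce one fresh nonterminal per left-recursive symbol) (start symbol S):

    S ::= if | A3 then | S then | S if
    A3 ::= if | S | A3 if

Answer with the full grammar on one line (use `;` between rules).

S, A3 are directly left-recursive.
For S: α = {then, if}, β = {if, A3 then}. Rewrite as S → β S' and S' → α S' | ε.
For A3: α = {if}, β = {if, S}. Rewrite as A3 → β A3' and A3' → α A3' | ε.

S ::= if S' | A3 then S'; A3 ::= if A3' | S A3'; S' ::= then S' | if S' | ε; A3' ::= if A3' | ε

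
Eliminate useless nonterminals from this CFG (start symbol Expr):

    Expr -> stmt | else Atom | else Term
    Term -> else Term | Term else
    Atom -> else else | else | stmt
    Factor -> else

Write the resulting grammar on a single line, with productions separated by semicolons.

Generating nonterminals: {Atom, Expr, Factor}.
Reachable from Expr after that: {Atom, Expr}.
Removed useless symbols: {Factor, Term} and every production mentioning them.

Expr -> stmt | else Atom; Atom -> else else | else | stmt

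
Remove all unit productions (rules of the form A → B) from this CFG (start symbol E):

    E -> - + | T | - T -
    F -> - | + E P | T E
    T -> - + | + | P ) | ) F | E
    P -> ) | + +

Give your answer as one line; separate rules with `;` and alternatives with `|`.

E -> - + | - T - | + | P ) | ) F; F -> - | + E P | T E; T -> - + | - T - | + | P ) | ) F; P -> ) | + +

Unit pairs: E ⇒* {T}; T ⇒* {E}.
Replace each nonterminal's rules with the union of the non-unit rules of every nonterminal it unit-derives.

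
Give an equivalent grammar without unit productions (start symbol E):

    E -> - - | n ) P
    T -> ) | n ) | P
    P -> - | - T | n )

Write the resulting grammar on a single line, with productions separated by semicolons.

Unit pairs: T ⇒* {P}.
Replace each nonterminal's rules with the union of the non-unit rules of every nonterminal it unit-derives.

E -> - - | n ) P; T -> - | - T | n ) | ); P -> - | - T | n )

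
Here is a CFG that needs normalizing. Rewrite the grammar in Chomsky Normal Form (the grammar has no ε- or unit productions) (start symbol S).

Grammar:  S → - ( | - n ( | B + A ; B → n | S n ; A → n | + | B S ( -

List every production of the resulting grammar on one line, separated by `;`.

Introduce a nonterminal for each terminal appearing in a rule of length ≥ 2: X1 → -, X2 → (, X3 → n, X4 → +.
Binarize each right-hand side of length ≥ 3 by chaining fresh nonterminals (Y1, Y2, …): affected rules were S → X1 X3 X2; S → B X4 A; A → B S X2 X1.

S → X1 X2 | X1 Y1 | B Y2; B → n | S X3; A → n | + | B Y3; X1 → -; X2 → (; X3 → n; X4 → +; Y1 → X3 X2; Y2 → X4 A; Y3 → S Y4; Y4 → X2 X1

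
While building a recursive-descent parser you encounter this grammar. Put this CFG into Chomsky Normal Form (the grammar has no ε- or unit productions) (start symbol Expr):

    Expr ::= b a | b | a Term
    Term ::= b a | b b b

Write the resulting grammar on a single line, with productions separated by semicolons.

Introduce a nonterminal for each terminal appearing in a rule of length ≥ 2: X1 → b, X2 → a.
Binarize each right-hand side of length ≥ 3 by chaining fresh nonterminals (Y1, Y2, …): affected rules were Term → X1 X1 X1.

Expr ::= X1 X2 | b | X2 Term; Term ::= X1 X2 | X1 Y1; X1 ::= b; X2 ::= a; Y1 ::= X1 X1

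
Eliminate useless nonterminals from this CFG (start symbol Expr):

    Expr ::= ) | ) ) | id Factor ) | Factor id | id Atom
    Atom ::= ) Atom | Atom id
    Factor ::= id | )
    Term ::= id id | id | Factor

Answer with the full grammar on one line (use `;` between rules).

Expr ::= ) | ) ) | id Factor ) | Factor id; Factor ::= id | )

Generating nonterminals: {Expr, Factor, Term}.
Reachable from Expr after that: {Expr, Factor}.
Removed useless symbols: {Atom, Term} and every production mentioning them.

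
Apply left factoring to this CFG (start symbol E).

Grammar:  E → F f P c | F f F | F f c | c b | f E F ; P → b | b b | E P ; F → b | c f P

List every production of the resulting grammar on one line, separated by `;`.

E has alternatives sharing prefix 'F f': factor to E → F f E' with E' → P c | F | c.
P has alternatives sharing prefix 'b': factor to P → b P' with P' → ε | b.

E → c b | f E F | F f E'; P → E P | b P'; F → b | c f P; E' → P c | F | c; P' → eps | b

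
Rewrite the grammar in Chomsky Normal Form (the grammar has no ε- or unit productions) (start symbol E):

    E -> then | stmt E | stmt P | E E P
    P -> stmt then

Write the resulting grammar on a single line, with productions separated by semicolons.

E -> then | X1 E | X1 P | E Y1; P -> X1 X2; X1 -> stmt; X2 -> then; Y1 -> E P

Introduce a nonterminal for each terminal appearing in a rule of length ≥ 2: X1 → stmt, X2 → then.
Binarize each right-hand side of length ≥ 3 by chaining fresh nonterminals (Y1, Y2, …): affected rules were E → E E P.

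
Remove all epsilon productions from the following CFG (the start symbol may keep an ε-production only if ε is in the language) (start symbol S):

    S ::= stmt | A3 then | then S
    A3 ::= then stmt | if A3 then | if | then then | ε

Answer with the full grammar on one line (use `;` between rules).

S ::= stmt | A3 then | then | then S; A3 ::= then stmt | if A3 then | if then | if | then then

Nullable nonterminals: {A3}.
ε ∉ L(G), so no ε-production is kept.
Expand every rule over subsets of its nullable positions: S → A3 then gives A3 then | then. A3 → if A3 then gives if A3 then | if then.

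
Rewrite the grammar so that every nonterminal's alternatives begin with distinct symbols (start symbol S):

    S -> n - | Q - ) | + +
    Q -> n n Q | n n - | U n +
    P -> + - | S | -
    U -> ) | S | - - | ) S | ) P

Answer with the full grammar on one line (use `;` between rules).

Q has alternatives sharing prefix 'n n': factor to Q → n n Q' with Q' → Q | -.
U has alternatives sharing prefix ')': factor to U → ) U' with U' → ε | S | P.

S -> n - | Q - ) | + +; Q -> U n + | n n Q'; P -> + - | S | -; U -> S | - - | ) U'; Q' -> Q | -; U' -> ε | S | P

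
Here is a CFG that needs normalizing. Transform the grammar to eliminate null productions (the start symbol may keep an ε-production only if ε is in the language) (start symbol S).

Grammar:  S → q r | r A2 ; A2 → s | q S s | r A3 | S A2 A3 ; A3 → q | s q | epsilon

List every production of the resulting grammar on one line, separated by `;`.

S → q r | r A2; A2 → s | q S s | r A3 | r | S A2 A3 | S A2; A3 → q | s q

Nullable set = {A3}.
ε ∉ L(G), so no ε-production is kept.
Add the nullable-subset variants: A2 → r A3 gives r A3 | r. A2 → S A2 A3 gives S A2 A3 | S A2.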